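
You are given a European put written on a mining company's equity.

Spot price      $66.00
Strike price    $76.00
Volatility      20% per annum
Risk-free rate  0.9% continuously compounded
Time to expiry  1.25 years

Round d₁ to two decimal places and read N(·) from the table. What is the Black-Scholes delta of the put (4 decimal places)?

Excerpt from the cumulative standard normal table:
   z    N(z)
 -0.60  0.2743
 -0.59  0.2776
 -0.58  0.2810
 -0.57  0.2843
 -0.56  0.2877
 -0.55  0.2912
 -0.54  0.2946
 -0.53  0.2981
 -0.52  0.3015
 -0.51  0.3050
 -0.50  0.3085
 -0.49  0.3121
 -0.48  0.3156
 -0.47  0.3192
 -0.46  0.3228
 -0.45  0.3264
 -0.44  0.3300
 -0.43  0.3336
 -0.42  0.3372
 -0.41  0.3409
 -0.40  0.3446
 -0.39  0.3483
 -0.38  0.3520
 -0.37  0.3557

-0.6808

σ√T = 0.2 × 1.1180 = 0.2236
d₁ = [ln(66/76) + (0.009 + ½·0.2²)·1.25] / (σ√T) = (-0.1411 + 0.0363) / 0.2236 = -0.4688 which rounds to -0.47
N(d₁) = N(-0.47) = 0.3192
Δ_put = N(d₁) − 1 = 0.3192 − 1 = -0.6808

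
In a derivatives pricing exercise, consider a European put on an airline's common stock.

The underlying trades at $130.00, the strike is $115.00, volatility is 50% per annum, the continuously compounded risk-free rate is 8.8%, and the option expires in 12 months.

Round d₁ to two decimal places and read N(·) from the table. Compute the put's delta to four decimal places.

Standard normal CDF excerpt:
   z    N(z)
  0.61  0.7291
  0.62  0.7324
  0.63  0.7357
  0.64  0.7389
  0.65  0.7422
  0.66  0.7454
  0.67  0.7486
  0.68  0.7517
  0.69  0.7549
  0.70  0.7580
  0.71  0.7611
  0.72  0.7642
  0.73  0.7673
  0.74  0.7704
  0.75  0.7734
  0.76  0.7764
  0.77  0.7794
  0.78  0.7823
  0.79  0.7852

-0.2514

σ√T = 0.5·√1 = 0.5000
d₁ = [ln(130/115) + (0.088 + 0.5²/2)·1] / 0.5000 = [0.1226 + 0.2130] / 0.5000 = 0.6712 → 0.67
N(d₁) = N(0.67) = 0.7486
Δ_put = N(d₁) − 1 = 0.7486 − 1 = -0.2514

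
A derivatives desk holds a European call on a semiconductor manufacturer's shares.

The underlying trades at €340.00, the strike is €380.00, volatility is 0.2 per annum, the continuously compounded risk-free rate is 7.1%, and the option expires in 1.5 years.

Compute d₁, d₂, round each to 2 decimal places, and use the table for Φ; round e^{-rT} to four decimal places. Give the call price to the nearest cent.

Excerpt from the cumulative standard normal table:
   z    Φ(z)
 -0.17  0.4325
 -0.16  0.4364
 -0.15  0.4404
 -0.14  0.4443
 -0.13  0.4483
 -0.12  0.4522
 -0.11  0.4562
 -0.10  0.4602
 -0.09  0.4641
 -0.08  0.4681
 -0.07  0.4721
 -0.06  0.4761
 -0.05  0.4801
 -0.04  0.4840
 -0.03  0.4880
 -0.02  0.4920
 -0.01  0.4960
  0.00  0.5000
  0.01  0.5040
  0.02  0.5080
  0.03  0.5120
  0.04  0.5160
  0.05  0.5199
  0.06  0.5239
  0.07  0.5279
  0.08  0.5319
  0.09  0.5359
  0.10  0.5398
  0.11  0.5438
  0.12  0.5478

σ√T = 0.2 × 1.2247 = 0.2449
ln(S/K) + (r + σ²/2)T = ln(340/380) + (0.071 + 0.2²/2)·1.5 = -0.1112 + 0.1365 = 0.0253
d₁ = 0.0253 / 0.2449 = 0.1032 → 0.10
d₂ = d₁ − σ√T = 0.1032 − 0.2449 = -0.1418 → -0.14
exp(−rT) = exp(−0.071·1.5) = 0.8990
C = 340·N(0.10) − 380·0.8990·N(-0.14) = 340·0.5398 − 380·0.8990·0.4443 = 183.5320 − 151.7818 = 31.7502

€31.75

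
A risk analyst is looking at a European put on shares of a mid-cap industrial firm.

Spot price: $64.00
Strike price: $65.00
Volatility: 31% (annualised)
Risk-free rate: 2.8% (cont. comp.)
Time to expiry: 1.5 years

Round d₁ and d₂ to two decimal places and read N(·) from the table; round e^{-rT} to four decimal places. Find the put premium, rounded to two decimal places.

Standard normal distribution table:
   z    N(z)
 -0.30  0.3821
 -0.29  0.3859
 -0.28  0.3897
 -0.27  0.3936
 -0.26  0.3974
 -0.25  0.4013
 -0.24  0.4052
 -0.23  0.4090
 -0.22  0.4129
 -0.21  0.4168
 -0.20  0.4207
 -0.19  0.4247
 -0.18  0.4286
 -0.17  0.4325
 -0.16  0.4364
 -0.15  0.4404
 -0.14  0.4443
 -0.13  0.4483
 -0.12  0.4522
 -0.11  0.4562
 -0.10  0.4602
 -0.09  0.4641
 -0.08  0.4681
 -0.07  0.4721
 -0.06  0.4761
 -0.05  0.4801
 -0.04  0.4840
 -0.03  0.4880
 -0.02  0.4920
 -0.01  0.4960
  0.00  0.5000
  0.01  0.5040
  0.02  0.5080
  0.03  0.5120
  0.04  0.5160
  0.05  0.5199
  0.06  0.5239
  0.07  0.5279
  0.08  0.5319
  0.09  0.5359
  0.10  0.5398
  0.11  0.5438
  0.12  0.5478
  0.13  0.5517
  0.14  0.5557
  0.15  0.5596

$8.71

σ√T = 0.31·√1.5 = 0.3797
ln(S/K) + (r + σ²/2)T = ln(64/65) + (0.028 + 0.31²/2)·1.5 = -0.0155 + 0.1141 = 0.0986
d₁ = 0.0986 / 0.3797 = 0.2596 ≈ 0.26
d₂ = d₁ − σ√T = 0.2596 − 0.3797 = -0.1200 ≈ -0.12
e^(−rT) = e^(−0.028·1.5) = 0.9589
N(−d₂) = N(0.12) = 0.5478;  N(−d₁) = N(-0.26) = 0.3974
P = 65·0.9589·0.5478 − 64·0.3974 = 34.1436 − 25.4336 = 8.7100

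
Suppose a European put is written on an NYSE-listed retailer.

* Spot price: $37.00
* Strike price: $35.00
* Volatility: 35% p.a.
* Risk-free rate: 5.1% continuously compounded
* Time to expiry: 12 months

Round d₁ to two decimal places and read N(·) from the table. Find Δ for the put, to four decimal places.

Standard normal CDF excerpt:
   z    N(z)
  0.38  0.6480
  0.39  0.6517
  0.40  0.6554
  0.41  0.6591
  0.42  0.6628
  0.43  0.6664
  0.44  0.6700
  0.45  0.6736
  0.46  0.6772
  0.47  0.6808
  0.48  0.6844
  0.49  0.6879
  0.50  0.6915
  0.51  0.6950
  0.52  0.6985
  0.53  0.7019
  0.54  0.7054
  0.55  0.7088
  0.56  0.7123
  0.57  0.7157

T = 1;  σ√T = 0.3500
d₁ = [ln(37/35) + (0.051 + 0.35²/2)·1] / 0.3500 = [0.0556 + 0.1122] / 0.3500 = 0.4795 which rounds to 0.48
N(d₁) = N(0.48) = 0.6844
Δ_put = N(d₁) − 1 = 0.6844 − 1 = -0.3156

-0.3156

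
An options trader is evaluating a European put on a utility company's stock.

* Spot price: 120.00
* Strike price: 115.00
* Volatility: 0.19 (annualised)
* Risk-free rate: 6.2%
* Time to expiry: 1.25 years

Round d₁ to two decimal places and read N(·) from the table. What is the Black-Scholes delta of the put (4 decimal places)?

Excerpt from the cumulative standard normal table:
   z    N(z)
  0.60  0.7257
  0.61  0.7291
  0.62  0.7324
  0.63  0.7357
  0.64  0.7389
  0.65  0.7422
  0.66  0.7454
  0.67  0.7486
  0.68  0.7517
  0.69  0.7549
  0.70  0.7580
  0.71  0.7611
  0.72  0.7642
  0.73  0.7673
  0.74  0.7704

-0.2514

T = 1.25;  σ√T = 0.2124
ln(S/K) + (r + σ²/2)T = ln(120/115) + (0.062 + 0.19²/2)·1.25 = 0.0426 + 0.1001 = 0.1426
d₁ = 0.1426 / 0.2124 = 0.6714 → 0.67
N(d₁) = N(0.67) = 0.7486
Δ_put = N(d₁) − 1 = 0.7486 − 1 = -0.2514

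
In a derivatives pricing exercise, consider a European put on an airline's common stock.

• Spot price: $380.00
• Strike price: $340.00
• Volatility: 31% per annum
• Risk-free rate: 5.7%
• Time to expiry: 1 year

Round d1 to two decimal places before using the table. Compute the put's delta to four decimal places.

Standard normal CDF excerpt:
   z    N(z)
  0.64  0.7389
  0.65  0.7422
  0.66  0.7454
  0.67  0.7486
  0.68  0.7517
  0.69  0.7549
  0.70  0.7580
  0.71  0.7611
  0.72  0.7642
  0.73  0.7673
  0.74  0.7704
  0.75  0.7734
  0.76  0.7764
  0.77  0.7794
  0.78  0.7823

T = 1;  σ√T = 0.3100
d₁ = [ln(380/340) + (0.057 + 0.31²/2)·1] / 0.3100 = [0.1112 + 0.1051] / 0.3100 = 0.6977 → 0.70
N(d₁) = N(0.70) = 0.7580
Δ_put = N(d₁) − 1 = 0.7580 − 1 = -0.2420

-0.2420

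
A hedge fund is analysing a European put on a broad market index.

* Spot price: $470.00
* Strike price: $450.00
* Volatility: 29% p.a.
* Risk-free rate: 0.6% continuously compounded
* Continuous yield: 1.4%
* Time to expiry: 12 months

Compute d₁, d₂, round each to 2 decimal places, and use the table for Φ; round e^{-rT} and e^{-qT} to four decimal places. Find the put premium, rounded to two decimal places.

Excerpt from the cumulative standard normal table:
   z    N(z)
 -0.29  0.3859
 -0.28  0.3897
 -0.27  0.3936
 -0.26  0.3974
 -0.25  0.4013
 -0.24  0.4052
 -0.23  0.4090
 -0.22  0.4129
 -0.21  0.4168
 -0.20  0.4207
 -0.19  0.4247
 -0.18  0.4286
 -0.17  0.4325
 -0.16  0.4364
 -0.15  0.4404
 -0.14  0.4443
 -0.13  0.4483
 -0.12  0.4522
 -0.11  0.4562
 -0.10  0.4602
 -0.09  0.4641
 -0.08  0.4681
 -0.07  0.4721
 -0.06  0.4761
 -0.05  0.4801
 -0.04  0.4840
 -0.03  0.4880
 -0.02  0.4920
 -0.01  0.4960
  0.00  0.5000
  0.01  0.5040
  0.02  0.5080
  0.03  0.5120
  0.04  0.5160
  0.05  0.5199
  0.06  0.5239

$44.81

σ√T = 0.29·√1 = 0.2900
d₁ = [ln(470/450) + (0.006 − 0.014 + 0.29²/2)·1] / 0.2900 = [0.0435 + 0.0340] / 0.2900 = 0.2674 → 0.27
d₂ = d₁ − σ√T = 0.2674 − 0.2900 = -0.0226 → -0.02
e^(−qT) = e^(−0.014·1) = 0.9861;  e^(−rT) = e^(−0.006·1) = 0.9940
N(−d₂) = N(0.02) = 0.5080;  N(−d₁) = N(-0.27) = 0.3936
P = 450·0.9940·0.5080 − 470·0.9861·0.3936 = 227.2284 − 182.4206 = 44.8078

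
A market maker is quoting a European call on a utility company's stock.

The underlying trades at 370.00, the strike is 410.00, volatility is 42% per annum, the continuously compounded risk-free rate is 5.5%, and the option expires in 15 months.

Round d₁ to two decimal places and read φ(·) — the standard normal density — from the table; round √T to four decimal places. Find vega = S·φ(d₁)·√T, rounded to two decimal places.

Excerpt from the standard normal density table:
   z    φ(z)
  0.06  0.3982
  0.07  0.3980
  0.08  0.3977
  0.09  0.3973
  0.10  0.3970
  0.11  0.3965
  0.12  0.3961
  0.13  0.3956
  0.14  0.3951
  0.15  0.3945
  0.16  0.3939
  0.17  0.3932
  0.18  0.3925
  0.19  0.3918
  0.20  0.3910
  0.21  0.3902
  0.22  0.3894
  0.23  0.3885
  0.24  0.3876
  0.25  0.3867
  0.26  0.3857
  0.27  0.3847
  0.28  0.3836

σ√T = 0.42·√1.25 = 0.4696
d₁ = [ln(370/410) + (0.055 + ½·0.42²)·1.25] / (σ√T) = (-0.1027 + 0.1790) / 0.4696 = 0.1626 → 0.16
√T = √1.25 = 1.1180
φ(d₁) = φ(0.16) = 0.3939
vega = S·φ(d₁)·√T = 370·0.3939·1.1180 = 162.9407
(Call and put vega coincide under Black-Scholes.)

162.94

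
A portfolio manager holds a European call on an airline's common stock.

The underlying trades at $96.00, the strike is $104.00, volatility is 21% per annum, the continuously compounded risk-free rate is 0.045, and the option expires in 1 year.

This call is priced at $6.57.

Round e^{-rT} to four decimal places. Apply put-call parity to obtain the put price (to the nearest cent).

e^(−rT) = e^(−0.045·1) = 0.9560
Put-call parity: C − P = S − K·e^(−rT) = 96 − 104·0.9560 = 96 − 99.4240 = -3.4240
P = C − (C − P) = 6.57 − (-3.4240) = 9.9940

$9.99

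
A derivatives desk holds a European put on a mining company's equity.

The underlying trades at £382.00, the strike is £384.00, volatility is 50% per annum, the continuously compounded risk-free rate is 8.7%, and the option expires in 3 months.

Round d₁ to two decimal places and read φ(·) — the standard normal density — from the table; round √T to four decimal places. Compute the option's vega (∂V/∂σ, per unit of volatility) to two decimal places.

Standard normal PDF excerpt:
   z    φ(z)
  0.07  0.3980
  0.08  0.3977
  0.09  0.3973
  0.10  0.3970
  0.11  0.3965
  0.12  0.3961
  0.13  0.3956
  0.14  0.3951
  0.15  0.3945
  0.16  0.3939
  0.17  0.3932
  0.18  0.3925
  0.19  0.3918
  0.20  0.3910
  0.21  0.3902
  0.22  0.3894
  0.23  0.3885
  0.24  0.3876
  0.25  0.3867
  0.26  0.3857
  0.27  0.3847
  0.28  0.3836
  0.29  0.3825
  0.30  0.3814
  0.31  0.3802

σ√T = 0.5·√0.25 = 0.2500
d₁ = [ln(382/384) + (0.087 + 0.5²/2)·0.25] / 0.2500 = [-0.0052 + 0.0530] / 0.2500 = 0.1911 ⇒ 0.19
√T = √0.25 = 0.5000
φ(d₁) = φ(0.19) = 0.3918
vega = S·φ(d₁)·√T = 382·0.3918·0.5000 = 74.8338

74.83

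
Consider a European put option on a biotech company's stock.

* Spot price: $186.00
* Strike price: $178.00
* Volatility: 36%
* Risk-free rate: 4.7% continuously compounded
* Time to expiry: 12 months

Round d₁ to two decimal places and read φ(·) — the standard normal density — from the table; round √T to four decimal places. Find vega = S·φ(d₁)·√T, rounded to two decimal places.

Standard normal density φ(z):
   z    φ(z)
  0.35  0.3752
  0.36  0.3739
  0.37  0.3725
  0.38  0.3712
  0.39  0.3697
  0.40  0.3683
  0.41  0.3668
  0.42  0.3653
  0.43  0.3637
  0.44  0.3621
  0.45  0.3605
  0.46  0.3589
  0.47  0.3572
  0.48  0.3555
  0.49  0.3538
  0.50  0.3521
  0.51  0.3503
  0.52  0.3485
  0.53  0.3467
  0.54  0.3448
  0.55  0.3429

σ√T = 0.36·√1 = 0.3600
d₁ = [ln(186/178) + (0.047 + ½·0.36²)·1] / (σ√T) = (0.0440 + 0.1118) / 0.3600 = 0.4327 ⇒ 0.43
√T = √1 = 1.0000
φ(d₁) = φ(0.43) = 0.3637
vega = S·φ(d₁)·√T = 186·0.3637·1.0000 = 67.6482

67.65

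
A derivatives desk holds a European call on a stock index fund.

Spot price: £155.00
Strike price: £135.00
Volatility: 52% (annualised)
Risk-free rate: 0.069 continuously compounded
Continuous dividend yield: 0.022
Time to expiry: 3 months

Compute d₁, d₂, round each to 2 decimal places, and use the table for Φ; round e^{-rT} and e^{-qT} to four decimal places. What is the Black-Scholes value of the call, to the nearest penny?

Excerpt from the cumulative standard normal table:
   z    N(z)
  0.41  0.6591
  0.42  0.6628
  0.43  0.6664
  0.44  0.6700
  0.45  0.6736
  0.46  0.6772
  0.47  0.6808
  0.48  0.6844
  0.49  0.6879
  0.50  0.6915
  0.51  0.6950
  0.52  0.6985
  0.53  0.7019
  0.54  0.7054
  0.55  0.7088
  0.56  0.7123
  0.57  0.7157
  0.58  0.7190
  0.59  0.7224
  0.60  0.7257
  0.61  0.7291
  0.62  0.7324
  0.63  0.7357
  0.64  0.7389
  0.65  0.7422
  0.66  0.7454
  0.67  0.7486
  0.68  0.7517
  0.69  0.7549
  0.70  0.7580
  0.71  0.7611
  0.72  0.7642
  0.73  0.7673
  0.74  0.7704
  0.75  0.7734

σ√T = 0.52 × 0.5000 = 0.2600
d₁ = [ln(155/135) + (0.069 − 0.022 + ½·0.52²)·0.25] / (σ√T) = (0.1382 + 0.0456) / 0.2600 = 0.7065 which rounds to 0.71
d₂ = 0.7065 − 0.2600 = 0.4465 which rounds to 0.45
e^(−qT) = e^(−0.022·0.25) = 0.9945;  e^(−rT) = e^(−0.069·0.25) = 0.9829
N(d₁) = N(0.71) = 0.7611;  N(d₂) = N(0.45) = 0.6736
C = 155·0.9945·0.7611 − 135·0.9829·0.6736 = 117.3217 − 89.3810 = 27.9407

£27.94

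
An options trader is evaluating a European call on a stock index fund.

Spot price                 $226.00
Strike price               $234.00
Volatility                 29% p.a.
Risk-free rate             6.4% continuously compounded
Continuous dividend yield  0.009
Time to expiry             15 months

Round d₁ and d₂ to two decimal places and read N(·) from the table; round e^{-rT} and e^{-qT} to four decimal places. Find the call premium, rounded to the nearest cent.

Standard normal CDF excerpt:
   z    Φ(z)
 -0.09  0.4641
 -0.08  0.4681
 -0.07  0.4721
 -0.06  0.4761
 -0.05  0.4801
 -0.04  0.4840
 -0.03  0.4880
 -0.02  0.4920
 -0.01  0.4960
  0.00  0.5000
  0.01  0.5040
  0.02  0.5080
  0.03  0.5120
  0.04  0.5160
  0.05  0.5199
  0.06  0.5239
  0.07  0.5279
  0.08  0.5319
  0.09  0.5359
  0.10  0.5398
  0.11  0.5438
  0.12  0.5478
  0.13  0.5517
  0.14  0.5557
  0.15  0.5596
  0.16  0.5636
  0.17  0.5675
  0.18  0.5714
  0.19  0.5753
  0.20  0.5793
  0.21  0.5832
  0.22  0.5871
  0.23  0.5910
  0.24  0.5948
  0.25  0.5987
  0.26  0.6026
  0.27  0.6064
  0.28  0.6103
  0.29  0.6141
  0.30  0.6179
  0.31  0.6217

$32.67

σ√T = 0.29·√1.25 = 0.3242
d₁ = [ln(226/234) + (0.064 − 0.009 + 0.29²/2)·1.25] / 0.3242 = [-0.0348 + 0.1213] / 0.3242 = 0.2669 which rounds to 0.27
d₂ = d₁ − σ√T = 0.2669 − 0.3242 = -0.0574 which rounds to -0.06
exp(−qT) = exp(−0.009·1.25) = 0.9888;  exp(−rT) = exp(−0.064·1.25) = 0.9231
N(d₁) = N(0.27) = 0.6064;  N(d₂) = N(-0.06) = 0.4761
C = 226·0.9888·0.6064 − 234·0.9231·0.4761 = 135.5115 − 102.8402 = 32.6713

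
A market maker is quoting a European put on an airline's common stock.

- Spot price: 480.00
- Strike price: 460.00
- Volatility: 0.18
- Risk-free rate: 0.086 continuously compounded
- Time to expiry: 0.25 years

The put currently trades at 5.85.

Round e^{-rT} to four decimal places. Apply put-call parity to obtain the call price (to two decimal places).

e^(−rT) = e^(−0.086·0.25) = 0.9787
Put-call parity: C − P = S − K·e^(−rT) = 480 − 460·0.9787 = 480 − 450.2020 = 29.7980
C = P + (C − P) = 5.85 + (29.7980) = 35.6480

35.65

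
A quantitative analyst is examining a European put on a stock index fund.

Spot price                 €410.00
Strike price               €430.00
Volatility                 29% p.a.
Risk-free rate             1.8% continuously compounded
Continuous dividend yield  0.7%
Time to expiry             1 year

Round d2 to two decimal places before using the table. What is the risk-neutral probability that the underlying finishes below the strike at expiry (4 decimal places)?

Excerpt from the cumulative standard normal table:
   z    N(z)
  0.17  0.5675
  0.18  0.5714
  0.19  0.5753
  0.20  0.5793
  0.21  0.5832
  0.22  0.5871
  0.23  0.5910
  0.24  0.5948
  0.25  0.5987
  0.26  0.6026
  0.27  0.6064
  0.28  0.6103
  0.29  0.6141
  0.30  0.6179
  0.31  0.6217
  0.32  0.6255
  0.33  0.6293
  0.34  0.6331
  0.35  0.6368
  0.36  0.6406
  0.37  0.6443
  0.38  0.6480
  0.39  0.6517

σ√T = 0.29 × 1.0000 = 0.2900
d₁ = [ln(410/430) + (0.018 − 0.007 + 0.29²/2)·1] / 0.2900 = [-0.0476 + 0.0530] / 0.2900 = 0.0187 which rounds to 0.02
d₂ = d₁ − σ√T = 0.0187 − 0.2900 = -0.2713 which rounds to -0.27
Pr(exercise) under Q = N(−d₂) = N(0.27) = 0.6064

0.6064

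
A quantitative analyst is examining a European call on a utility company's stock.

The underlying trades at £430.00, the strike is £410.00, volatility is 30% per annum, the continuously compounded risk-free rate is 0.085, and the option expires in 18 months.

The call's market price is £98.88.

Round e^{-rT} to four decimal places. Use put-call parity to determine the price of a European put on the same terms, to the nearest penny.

£29.80

exp(−rT) = exp(−0.085·1.5) = 0.8803
Put-call parity: C − P = S − K·e^(−rT) = 430 − 410·0.8803 = 430 − 360.9230 = 69.0770
P = C − (C − P) = 98.88 − (69.0770) = 29.8030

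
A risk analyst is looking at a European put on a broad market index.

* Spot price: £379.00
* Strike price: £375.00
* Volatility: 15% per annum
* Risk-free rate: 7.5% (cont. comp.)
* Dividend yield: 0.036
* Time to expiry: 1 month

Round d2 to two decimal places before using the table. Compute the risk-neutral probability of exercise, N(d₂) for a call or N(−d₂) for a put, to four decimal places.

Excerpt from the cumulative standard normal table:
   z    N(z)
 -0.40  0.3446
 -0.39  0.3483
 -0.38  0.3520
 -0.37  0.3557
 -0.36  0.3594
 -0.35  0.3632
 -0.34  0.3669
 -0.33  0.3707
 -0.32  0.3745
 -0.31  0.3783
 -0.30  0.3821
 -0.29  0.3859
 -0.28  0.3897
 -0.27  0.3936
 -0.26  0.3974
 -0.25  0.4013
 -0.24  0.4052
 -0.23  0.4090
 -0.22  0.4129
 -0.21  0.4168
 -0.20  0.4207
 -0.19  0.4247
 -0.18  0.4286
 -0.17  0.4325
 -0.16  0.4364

σ√T = 0.15 × 0.2887 = 0.0433
ln(S/K) + (r − q + σ²/2)T = ln(379/375) + (0.075 − 0.036 + 0.15²/2)·0.08333 = 0.0106 + 0.0042 = 0.0148
d₁ = 0.0148 / 0.0433 = 0.3417 which rounds to 0.34
d₂ = d₁ − σ√T = 0.3417 − 0.0433 = 0.2984 which rounds to 0.30
Pr(exercise) under Q = N(−d₂) = N(-0.30) = 0.3821

0.3821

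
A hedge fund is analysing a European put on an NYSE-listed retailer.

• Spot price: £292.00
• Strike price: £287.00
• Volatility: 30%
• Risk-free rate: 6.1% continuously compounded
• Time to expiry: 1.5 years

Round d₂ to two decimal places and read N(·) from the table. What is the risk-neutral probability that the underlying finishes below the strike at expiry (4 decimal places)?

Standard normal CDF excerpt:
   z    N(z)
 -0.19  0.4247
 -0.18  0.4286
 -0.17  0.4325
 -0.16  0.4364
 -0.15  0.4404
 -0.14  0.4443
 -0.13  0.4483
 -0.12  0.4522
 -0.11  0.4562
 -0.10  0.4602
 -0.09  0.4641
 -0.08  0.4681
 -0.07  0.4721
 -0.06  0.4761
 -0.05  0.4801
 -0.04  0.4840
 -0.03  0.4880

0.4562

σ√T = 0.3·√1.5 = 0.3674
d₁ = [ln(292/287) + (0.061 + 0.3²/2)·1.5] / 0.3674 = [0.0173 + 0.1590] / 0.3674 = 0.4798 which rounds to 0.48
d₂ = d₁ − σ√T = 0.4798 − 0.3674 = 0.1123 which rounds to 0.11
Pr(exercise) under Q = N(−d₂) = N(-0.11) = 0.4562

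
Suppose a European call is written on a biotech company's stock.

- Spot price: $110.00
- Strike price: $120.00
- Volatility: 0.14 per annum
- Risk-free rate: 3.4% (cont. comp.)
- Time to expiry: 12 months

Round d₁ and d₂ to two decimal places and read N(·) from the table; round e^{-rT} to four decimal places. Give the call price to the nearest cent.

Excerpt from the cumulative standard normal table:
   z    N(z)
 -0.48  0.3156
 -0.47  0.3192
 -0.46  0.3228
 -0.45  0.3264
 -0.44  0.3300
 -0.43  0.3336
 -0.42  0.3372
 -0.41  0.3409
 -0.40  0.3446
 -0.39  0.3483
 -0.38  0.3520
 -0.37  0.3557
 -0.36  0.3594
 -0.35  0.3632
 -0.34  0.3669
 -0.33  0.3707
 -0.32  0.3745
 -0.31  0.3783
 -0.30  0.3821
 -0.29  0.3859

σ√T = 0.14 × 1.0000 = 0.1400
ln(S/K) + (r + σ²/2)T = ln(110/120) + (0.034 + 0.14²/2)·1 = -0.0870 + 0.0438 = -0.0432
d₁ = -0.0432 / 0.1400 = -0.3087 ⇒ -0.31
d₂ = d₁ − σ√T = -0.3087 − 0.1400 = -0.4487 ⇒ -0.45
e^(−rT) = e^(−0.034·1) = 0.9666
C = 110·N(-0.31) − 120·0.9666·N(-0.45) = 110·0.3783 − 120·0.9666·0.3264 = 41.6130 − 37.8598 = 3.7532

$3.75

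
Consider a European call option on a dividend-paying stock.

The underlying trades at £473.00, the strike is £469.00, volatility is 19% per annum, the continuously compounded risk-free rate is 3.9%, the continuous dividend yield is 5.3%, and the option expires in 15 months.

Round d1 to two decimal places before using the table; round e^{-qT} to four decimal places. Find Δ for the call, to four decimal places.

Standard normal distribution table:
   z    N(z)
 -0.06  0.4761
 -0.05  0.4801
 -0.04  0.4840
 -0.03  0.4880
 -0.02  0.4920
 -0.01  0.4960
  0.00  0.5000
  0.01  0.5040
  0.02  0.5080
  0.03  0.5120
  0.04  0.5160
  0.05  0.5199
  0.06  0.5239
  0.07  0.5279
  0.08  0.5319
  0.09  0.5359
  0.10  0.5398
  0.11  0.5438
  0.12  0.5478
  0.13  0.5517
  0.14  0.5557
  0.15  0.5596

0.4903

T = 1.25;  σ√T = 0.2124
ln(S/K) + (r − q + σ²/2)T = ln(473/469) + (0.039 − 0.053 + 0.19²/2)·1.25 = 0.0085 + 0.0051 = 0.0136
d₁ = 0.0136 / 0.2124 = 0.0638 which rounds to 0.06
N(d₁) = N(0.06) = 0.5239
Δ_call = e^(−qT)·N(d₁) = 0.9359·0.5239 = 0.4903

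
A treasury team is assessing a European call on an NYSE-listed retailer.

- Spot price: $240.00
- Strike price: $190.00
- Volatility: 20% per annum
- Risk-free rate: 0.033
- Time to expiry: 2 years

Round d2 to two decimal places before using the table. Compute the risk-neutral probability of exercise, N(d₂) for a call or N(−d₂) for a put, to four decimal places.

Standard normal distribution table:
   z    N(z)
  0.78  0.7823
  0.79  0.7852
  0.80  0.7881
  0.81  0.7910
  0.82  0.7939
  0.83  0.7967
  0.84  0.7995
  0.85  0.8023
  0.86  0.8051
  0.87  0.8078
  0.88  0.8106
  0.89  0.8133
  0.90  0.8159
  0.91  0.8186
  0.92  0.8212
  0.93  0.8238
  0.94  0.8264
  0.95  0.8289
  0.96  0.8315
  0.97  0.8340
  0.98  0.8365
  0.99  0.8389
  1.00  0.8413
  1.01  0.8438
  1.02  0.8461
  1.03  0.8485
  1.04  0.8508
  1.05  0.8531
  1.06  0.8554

0.8212

σ√T = 0.2 × 1.4142 = 0.2828
d₁ = [ln(240/190) + (0.033 + 0.2²/2)·2] / 0.2828 = [0.2336 + 0.1060] / 0.2828 = 1.2007 → 1.20
d₂ = d₁ − σ√T = 1.2007 − 0.2828 = 0.9179 → 0.92
Pr(exercise) under Q = N(d₂) = 0.8212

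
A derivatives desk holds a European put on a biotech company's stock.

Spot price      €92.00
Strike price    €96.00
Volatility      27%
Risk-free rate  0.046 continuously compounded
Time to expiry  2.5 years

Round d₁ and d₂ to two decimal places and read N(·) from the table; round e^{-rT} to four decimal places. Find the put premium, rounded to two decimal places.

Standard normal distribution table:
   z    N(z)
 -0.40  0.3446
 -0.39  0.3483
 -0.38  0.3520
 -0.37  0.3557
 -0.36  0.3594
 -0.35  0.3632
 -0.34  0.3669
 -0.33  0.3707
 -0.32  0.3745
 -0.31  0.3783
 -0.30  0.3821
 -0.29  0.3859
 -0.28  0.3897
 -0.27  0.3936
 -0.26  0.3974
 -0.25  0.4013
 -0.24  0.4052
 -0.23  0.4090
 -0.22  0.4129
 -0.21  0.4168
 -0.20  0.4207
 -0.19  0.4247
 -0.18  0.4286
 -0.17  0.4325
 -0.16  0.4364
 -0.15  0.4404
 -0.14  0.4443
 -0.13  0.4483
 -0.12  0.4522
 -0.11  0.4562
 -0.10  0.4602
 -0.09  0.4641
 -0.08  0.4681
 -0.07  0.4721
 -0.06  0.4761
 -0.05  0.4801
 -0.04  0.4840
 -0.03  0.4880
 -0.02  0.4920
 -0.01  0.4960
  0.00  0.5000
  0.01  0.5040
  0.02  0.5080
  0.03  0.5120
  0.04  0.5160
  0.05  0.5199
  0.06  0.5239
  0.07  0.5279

€11.77

T = 2.5;  σ√T = 0.4269
d₁ = [ln(92/96) + (0.046 + 0.27²/2)·2.5] / 0.4269 = [-0.0426 + 0.2061] / 0.4269 = 0.3831 ≈ 0.38
d₂ = d₁ − σ√T = 0.3831 − 0.4269 = -0.0438 ≈ -0.04
e^(−rT) = e^(−0.046·2.5) = 0.8914
N(−d₂) = N(0.04) = 0.5160;  N(−d₁) = N(-0.38) = 0.3520
P = 96·0.8914·0.5160 − 92·0.3520 = 44.1564 − 32.3840 = 11.7724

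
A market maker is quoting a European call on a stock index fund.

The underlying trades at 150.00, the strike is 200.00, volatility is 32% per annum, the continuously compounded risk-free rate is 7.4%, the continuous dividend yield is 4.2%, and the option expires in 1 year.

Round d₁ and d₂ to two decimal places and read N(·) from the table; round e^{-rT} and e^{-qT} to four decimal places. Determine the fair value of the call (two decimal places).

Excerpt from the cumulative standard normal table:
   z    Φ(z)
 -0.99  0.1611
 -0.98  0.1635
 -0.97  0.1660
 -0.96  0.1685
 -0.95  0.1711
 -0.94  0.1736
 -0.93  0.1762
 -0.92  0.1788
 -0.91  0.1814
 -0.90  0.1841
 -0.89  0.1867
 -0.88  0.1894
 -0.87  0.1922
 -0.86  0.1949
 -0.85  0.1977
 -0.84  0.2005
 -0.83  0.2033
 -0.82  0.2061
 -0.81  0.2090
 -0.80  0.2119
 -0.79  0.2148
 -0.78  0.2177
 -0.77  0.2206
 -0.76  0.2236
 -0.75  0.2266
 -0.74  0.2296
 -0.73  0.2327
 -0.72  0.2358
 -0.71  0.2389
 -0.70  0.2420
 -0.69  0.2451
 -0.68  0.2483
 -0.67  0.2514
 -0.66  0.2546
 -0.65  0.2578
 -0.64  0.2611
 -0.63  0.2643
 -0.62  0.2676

6.26

σ√T = 0.32 × 1.0000 = 0.3200
ln(S/K) + (r − q + σ²/2)T = ln(150/200) + (0.074 − 0.042 + 0.32²/2)·1 = -0.2877 + 0.0832 = -0.2045
d₁ = -0.2045 / 0.3200 = -0.6390 ≈ -0.64
d₂ = d₁ − σ√T = -0.6390 − 0.3200 = -0.9590 ≈ -0.96
exp(−qT) = exp(−0.042·1) = 0.9589;  exp(−rT) = exp(−0.074·1) = 0.9287
C = 150·0.9589·N(-0.64) − 200·0.9287·N(-0.96) = 150·0.9589·0.2611 − 200·0.9287·0.1685 = 37.5553 − 31.2972 = 6.2581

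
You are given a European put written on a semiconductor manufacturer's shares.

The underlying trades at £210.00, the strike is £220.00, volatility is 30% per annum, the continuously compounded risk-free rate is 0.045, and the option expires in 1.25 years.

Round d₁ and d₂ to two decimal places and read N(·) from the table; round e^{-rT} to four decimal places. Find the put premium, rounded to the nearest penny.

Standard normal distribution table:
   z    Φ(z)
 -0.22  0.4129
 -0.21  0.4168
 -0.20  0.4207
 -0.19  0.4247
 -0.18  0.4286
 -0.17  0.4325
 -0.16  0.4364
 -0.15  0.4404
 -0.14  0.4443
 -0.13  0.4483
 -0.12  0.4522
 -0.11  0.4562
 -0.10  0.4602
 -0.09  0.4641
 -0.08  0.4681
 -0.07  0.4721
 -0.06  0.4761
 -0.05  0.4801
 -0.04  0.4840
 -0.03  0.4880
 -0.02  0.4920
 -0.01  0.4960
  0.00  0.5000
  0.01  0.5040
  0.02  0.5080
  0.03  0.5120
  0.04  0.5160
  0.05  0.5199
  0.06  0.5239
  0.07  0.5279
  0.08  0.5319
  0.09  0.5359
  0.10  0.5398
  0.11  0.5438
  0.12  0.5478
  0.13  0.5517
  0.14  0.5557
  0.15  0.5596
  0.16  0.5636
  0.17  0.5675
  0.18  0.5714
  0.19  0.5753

£27.22

T = 1.25;  σ√T = 0.3354
d₁ = [ln(210/220) + (0.045 + 0.3²/2)·1.25] / 0.3354 = [-0.0465 + 0.1125] / 0.3354 = 0.1967 ⇒ 0.20
d₂ = d₁ − σ√T = 0.1967 − 0.3354 = -0.1387 ⇒ -0.14
exp(−rT) = exp(−0.045·1.25) = 0.9453
N(−d₂) = N(0.14) = 0.5557;  N(−d₁) = N(-0.20) = 0.4207
P = 220·0.9453·0.5557 − 210·0.4207 = 115.5667 − 88.3470 = 27.2197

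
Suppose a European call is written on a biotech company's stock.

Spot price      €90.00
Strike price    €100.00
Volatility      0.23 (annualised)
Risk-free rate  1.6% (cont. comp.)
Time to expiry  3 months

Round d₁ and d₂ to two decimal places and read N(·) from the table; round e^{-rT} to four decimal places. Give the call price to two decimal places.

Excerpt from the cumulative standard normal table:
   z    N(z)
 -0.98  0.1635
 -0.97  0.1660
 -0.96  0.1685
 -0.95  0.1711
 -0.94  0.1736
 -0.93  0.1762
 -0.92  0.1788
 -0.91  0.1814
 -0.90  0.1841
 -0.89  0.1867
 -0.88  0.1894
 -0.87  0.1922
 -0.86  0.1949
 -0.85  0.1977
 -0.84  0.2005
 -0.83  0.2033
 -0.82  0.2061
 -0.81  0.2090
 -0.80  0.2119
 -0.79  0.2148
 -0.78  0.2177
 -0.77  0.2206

σ√T = 0.23·√0.25 = 0.1150
d₁ = [ln(90/100) + (0.016 + ½·0.23²)·0.25] / (σ√T) = (-0.1054 + 0.0106) / 0.1150 = -0.8239 which rounds to -0.82
d₂ = -0.8239 − 0.1150 = -0.9389 which rounds to -0.94
e^(−rT) = e^(−0.016·0.25) = 0.9960
C = 90·N(-0.82) − 100·0.9960·N(-0.94) = 90·0.2061 − 100·0.9960·0.1736 = 18.5490 − 17.2906 = 1.2584

€1.26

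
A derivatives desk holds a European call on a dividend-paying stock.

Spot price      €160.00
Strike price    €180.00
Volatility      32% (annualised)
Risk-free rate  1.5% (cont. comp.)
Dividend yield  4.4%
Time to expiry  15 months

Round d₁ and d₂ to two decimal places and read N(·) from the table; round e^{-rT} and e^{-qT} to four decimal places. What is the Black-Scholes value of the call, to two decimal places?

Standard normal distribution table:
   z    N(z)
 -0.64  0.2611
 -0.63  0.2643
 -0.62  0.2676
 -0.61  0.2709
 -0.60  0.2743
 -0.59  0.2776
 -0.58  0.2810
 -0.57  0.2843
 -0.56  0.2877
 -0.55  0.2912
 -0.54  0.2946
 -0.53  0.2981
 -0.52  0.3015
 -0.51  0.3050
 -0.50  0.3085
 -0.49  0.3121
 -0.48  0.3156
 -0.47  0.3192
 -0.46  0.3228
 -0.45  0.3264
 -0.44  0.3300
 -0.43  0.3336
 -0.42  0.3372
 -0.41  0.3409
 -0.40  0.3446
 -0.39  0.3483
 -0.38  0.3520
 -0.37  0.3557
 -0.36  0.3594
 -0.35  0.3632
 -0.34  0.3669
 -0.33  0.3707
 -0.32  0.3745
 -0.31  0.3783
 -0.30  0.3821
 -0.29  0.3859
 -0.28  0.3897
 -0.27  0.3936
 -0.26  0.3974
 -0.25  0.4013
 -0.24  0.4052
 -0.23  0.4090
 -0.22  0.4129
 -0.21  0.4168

€12.92

σ√T = 0.32·√1.25 = 0.3578
d₁ = [ln(160/180) + (0.015 − 0.044 + ½·0.32²)·1.25] / (σ√T) = (-0.1178 + 0.0278) / 0.3578 = -0.2516 ⇒ -0.25
d₂ = -0.2516 − 0.3578 = -0.6094 ⇒ -0.61
e^(−qT) = e^(−0.044·1.25) = 0.9465;  e^(−rT) = e^(−0.015·1.25) = 0.9814
C = 160·0.9465·N(-0.25) − 180·0.9814·N(-0.61) = 160·0.9465·0.4013 − 180·0.9814·0.2709 = 60.7729 − 47.8550 = 12.9178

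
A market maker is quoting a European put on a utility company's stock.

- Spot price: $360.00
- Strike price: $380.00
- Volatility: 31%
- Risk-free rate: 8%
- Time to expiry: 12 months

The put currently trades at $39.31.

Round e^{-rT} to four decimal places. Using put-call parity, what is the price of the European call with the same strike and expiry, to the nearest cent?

$48.53

e^(−rT) = e^(−0.08·1) = 0.9231
Put-call parity: C − P = S − K·e^(−rT) = 360 − 380·0.9231 = 360 − 350.7780 = 9.2220
C = P + (C − P) = 39.31 + (9.2220) = 48.5320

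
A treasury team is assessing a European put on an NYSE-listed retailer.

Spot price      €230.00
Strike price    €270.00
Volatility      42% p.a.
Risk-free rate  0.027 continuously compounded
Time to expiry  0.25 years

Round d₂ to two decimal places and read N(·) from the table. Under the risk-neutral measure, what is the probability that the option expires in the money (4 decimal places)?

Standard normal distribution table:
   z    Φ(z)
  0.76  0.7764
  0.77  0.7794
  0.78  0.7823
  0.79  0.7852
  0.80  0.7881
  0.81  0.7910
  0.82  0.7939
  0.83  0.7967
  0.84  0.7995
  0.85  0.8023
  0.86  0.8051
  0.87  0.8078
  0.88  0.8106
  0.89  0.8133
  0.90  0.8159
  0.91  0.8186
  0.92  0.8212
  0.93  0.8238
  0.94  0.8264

0.7995

σ√T = 0.42 × 0.5000 = 0.2100
ln(S/K) + (r + σ²/2)T = ln(230/270) + (0.027 + 0.42²/2)·0.25 = -0.1603 + 0.0288 = -0.1315
d₁ = -0.1315 / 0.2100 = -0.6264 ≈ -0.63
d₂ = d₁ − σ√T = -0.6264 − 0.2100 = -0.8364 ≈ -0.84
Pr(exercise) under Q = N(−d₂) = N(0.84) = 0.7995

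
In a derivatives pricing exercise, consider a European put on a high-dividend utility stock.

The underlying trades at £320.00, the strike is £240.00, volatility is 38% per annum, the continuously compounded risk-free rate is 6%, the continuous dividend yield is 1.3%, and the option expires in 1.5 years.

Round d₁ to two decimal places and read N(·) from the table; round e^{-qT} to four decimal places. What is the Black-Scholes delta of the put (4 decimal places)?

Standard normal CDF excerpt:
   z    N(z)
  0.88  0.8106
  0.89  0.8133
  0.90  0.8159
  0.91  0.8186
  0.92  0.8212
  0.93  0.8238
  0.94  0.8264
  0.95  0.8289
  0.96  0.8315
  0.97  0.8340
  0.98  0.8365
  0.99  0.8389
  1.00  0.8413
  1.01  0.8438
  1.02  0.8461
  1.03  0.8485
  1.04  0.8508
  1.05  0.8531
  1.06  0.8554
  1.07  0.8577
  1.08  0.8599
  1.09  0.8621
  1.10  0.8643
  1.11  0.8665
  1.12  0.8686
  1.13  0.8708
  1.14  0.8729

-0.1556

T = 1.5;  σ√T = 0.4654
d₁ = [ln(320/240) + (0.06 − 0.013 + 0.38²/2)·1.5] / 0.4654 = [0.2877 + 0.1788] / 0.4654 = 1.0023 → 1.00
N(d₁) = N(1.00) = 0.8413
Δ_put = e^(−qT)·(N(d₁) − 1) = 0.9807·(0.8413 − 1) = -0.1556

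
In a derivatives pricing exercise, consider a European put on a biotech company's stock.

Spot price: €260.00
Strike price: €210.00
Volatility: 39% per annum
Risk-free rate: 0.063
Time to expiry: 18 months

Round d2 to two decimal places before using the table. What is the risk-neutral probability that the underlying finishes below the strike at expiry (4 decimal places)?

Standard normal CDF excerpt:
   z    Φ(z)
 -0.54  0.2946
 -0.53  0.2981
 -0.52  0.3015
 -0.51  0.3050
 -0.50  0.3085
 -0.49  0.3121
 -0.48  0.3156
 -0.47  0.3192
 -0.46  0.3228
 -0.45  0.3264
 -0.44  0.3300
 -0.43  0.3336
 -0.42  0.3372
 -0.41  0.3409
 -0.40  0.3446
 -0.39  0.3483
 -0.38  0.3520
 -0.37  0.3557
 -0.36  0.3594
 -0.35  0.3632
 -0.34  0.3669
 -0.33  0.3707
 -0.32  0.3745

0.3409

T = 1.5;  σ√T = 0.4777
ln(S/K) + (r + σ²/2)T = ln(260/210) + (0.063 + 0.39²/2)·1.5 = 0.2136 + 0.2086 = 0.4221
d₁ = 0.4221 / 0.4777 = 0.8838 ⇒ 0.88
d₂ = d₁ − σ√T = 0.8838 − 0.4777 = 0.4062 ⇒ 0.41
Risk-neutral Pr[S_T < K] = N(−d₂) = N(-0.41) = 0.3409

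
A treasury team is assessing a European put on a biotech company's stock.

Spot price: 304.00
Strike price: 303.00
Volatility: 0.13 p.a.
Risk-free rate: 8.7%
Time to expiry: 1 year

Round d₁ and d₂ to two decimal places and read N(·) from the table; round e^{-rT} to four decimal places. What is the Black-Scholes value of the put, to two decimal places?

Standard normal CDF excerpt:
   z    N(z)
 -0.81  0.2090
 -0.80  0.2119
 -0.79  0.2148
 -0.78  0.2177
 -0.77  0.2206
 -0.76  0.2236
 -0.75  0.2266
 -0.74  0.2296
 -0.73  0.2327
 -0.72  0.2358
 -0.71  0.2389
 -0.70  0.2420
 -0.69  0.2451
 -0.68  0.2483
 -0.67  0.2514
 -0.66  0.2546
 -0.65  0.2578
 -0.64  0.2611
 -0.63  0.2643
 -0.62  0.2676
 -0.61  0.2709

σ√T = 0.13 × 1.0000 = 0.1300
d₁ = [ln(304/303) + (0.087 + 0.13²/2)·1] / 0.1300 = [0.0033 + 0.0954] / 0.1300 = 0.7596 ≈ 0.76
d₂ = d₁ − σ√T = 0.7596 − 0.1300 = 0.6296 ≈ 0.63
exp(−rT) = exp(−0.087·1) = 0.9167
P = 303·0.9167·N(-0.63) − 304·N(-0.76) = 303·0.9167·0.2643 − 304·0.2236 = 73.4120 − 67.9744 = 5.4376

5.44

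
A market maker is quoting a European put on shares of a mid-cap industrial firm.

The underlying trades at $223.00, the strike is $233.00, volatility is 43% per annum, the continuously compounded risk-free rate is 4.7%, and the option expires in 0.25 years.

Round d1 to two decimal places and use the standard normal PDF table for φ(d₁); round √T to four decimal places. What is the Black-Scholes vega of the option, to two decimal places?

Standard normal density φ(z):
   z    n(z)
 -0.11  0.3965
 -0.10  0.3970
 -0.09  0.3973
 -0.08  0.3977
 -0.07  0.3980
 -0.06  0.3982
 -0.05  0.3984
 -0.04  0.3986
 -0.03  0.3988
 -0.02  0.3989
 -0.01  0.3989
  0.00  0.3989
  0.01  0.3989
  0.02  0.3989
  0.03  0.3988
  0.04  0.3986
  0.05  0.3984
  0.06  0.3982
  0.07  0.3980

44.44

T = 0.25;  σ√T = 0.2150
d₁ = [ln(223/233) + (0.047 + ½·0.43²)·0.25] / (σ√T) = (-0.0439 + 0.0349) / 0.2150 = -0.0419 ≈ -0.04
√T = √0.25 = 0.5000
φ(d₁) = φ(-0.04) = 0.3986
vega = S·φ(d₁)·√T = 223·0.3986·0.5000 = 44.4439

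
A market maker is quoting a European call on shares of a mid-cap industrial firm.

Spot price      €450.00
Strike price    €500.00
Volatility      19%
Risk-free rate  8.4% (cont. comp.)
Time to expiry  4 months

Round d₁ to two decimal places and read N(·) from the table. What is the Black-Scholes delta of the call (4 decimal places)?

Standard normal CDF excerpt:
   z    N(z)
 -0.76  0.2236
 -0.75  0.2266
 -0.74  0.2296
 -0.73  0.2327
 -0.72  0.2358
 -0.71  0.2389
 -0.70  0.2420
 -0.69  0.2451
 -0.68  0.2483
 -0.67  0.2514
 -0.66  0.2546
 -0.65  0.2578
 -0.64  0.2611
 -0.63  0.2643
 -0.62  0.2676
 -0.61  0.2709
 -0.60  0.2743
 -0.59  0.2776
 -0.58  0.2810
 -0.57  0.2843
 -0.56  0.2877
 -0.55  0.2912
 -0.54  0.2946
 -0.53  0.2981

σ√T = 0.19·√0.3333 = 0.1097
d₁ = [ln(450/500) + (0.084 + ½·0.19²)·0.3333] / (σ√T) = (-0.1054 + 0.0340) / 0.1097 = -0.6504 ≈ -0.65
N(d₁) = N(-0.65) = 0.2578
Δ_call = N(d₁) = 0.2578

0.2578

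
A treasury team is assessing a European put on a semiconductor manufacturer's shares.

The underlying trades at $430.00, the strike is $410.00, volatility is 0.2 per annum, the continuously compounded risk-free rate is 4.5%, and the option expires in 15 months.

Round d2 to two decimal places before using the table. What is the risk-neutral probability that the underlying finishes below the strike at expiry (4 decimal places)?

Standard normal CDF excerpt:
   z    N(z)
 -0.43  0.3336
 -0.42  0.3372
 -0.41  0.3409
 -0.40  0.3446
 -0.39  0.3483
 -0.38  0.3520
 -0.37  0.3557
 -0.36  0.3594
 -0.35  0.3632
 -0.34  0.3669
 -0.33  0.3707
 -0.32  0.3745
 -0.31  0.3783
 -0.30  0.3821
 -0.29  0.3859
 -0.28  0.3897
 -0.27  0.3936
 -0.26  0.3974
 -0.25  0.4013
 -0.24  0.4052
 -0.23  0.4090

0.3632

σ√T = 0.2·√1.25 = 0.2236
d₁ = [ln(430/410) + (0.045 + 0.2²/2)·1.25] / 0.2236 = [0.0476 + 0.0813] / 0.2236 = 0.5764 which rounds to 0.58
d₂ = d₁ − σ√T = 0.5764 − 0.2236 = 0.3528 which rounds to 0.35
Risk-neutral Pr[S_T < K] = N(−d₂) = N(-0.35) = 0.3632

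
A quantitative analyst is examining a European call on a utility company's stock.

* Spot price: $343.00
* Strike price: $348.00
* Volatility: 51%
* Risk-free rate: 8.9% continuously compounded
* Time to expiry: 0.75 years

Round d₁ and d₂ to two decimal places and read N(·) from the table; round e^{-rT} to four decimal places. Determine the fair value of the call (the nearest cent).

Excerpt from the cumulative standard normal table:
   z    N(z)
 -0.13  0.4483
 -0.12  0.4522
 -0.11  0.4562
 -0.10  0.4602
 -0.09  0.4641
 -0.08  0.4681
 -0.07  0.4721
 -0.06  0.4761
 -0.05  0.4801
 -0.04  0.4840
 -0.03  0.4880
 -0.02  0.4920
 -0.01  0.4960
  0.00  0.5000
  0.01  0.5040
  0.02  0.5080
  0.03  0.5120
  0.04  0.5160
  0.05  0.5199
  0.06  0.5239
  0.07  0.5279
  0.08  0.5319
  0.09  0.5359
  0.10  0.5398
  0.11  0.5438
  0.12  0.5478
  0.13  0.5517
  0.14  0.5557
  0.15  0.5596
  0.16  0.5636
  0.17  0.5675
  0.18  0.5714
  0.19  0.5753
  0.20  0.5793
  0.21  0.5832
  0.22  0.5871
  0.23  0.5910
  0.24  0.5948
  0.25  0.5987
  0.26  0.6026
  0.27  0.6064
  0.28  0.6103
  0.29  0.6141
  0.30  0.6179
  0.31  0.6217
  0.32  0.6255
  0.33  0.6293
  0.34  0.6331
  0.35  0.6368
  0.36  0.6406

$67.35

T = 0.75;  σ√T = 0.4417
d₁ = [ln(343/348) + (0.089 + 0.51²/2)·0.75] / 0.4417 = [-0.0145 + 0.1643] / 0.4417 = 0.3392 → 0.34
d₂ = d₁ − σ√T = 0.3392 − 0.4417 = -0.1025 → -0.10
exp(−rT) = exp(−0.089·0.75) = 0.9354
N(d₁) = N(0.34) = 0.6331;  N(d₂) = N(-0.10) = 0.4602
C = 343·0.6331 − 348·0.9354·0.4602 = 217.1533 − 149.8039 = 67.3494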